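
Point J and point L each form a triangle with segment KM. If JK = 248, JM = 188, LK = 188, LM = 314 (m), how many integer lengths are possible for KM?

From triangle JKM: 60 < KM < 436.
From triangle LKM: 126 < KM < 502.
Intersection: 126 < KM < 436, so integers 127 through 435: 309 values.

309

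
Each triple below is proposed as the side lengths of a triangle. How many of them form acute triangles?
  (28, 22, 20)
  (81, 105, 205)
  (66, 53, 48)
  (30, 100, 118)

(28,22,20): 20²+22² = 884 > 784 = 28² → acute
(81,105,205): 81+105 ≤ 205, not a triangle
(66,53,48): 48²+53² = 5113 > 4356 = 66² → acute
(30,100,118): 30²+100² = 10900 < 13924 = 118² → obtuse
2 of the 4 are acute.

2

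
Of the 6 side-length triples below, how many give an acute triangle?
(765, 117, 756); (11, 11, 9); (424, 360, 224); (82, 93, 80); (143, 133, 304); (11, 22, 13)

2

(765,117,756): 117²+756² = 585225 = 765² → right
(11,11,9): 9²+11² = 202 > 121 = 11² → acute
(424,360,224): 224²+360² = 179776 = 424² → right
(82,93,80): 80²+82² = 13124 > 8649 = 93² → acute
(143,133,304): 133+143 ≤ 304, not a triangle
(11,22,13): 11²+13² = 290 < 484 = 22² → obtuse
2 of the 6 are acute.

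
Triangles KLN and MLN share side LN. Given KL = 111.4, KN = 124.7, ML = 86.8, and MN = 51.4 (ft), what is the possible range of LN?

35.4 < LN < 138.2

From triangle KLN: |111.4 − 124.7| < LN < 111.4 + 124.7, i.e. 13.3 < LN < 236.1.
From triangle MLN: 35.4 < LN < 138.2.
Both must hold, so LN lies in the intersection.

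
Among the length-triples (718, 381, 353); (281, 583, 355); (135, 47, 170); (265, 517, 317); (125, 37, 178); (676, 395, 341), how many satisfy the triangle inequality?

5

(353,381,718): 353+381 > 718 → valid
(281,355,583): 281+355 > 583 → valid
(47,135,170): 47+135 > 170 → valid
(265,317,517): 265+317 > 517 → valid
(37,125,178): 37+125 ≤ 178 → not valid
(341,395,676): 341+395 > 676 → valid
5 of the 6 triples form a triangle.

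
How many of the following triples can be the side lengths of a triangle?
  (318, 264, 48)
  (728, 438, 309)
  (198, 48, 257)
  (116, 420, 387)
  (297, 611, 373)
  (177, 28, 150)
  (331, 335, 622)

(48,264,318): 48+264 ≤ 318 → not valid
(309,438,728): 309+438 > 728 → valid
(48,198,257): 48+198 ≤ 257 → not valid
(116,387,420): 116+387 > 420 → valid
(297,373,611): 297+373 > 611 → valid
(28,150,177): 28+150 > 177 → valid
(331,335,622): 331+335 > 622 → valid
5 of the 7 triples form a triangle.

5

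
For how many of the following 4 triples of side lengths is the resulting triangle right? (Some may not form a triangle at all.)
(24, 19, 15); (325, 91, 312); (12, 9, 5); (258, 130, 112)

1

(24,19,15): 15²+19² = 586 > 576 = 24² → acute
(325,91,312): 91²+312² = 105625 = 325² → right
(12,9,5): 5²+9² = 106 < 144 = 12² → obtuse
(258,130,112): 112+130 ≤ 258, not a triangle
1 of the 4 is right.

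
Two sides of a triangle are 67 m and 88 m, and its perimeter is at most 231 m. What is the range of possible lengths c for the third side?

Triangle inequality alone gives 21 < c < 155.
The perimeter condition gives c ≤ 231 − 67 − 88 = 76.
Intersecting the two: 21 < c ≤ 76.

21 < c ≤ 76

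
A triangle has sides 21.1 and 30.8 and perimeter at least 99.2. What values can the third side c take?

47.3 ≤ c < 51.9

Triangle inequality alone gives 9.7 < c < 51.9.
The perimeter condition gives c ≥ 99.2 − 21.1 − 30.8 = 47.3.
Intersecting the two: 47.3 ≤ c < 51.9.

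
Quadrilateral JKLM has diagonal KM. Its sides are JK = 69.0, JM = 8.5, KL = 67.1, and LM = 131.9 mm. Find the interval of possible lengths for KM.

64.8 < KM < 77.5

From triangle JKM: |69.0 − 8.5| < KM < 69.0 + 8.5, i.e. 60.5 < KM < 77.5.
From triangle LKM: 64.8 < KM < 199.0.
Both must hold, so KM lies in the intersection.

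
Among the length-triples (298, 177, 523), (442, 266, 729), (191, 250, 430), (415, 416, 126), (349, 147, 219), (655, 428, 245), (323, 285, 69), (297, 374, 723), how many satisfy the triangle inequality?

5

(177,298,523): 177+298 ≤ 523 → not valid
(266,442,729): 266+442 ≤ 729 → not valid
(191,250,430): 191+250 > 430 → valid
(126,415,416): 126+415 > 416 → valid
(147,219,349): 147+219 > 349 → valid
(245,428,655): 245+428 > 655 → valid
(69,285,323): 69+285 > 323 → valid
(297,374,723): 297+374 ≤ 723 → not valid
5 of the 8 triples form a triangle.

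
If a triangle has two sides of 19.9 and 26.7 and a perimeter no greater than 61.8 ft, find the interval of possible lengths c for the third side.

Triangle inequality alone gives 6.8 < c < 46.6.
The perimeter condition gives c ≤ 61.8 − 19.9 − 26.7 = 15.2.
Intersecting the two: 6.8 < c ≤ 15.2.

6.8 < c ≤ 15.2 ft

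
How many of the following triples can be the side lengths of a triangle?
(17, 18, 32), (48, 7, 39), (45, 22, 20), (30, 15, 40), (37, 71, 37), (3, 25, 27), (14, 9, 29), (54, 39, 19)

(17,18,32): 17+18 > 32 → valid
(7,39,48): 7+39 ≤ 48 → not valid
(20,22,45): 20+22 ≤ 45 → not valid
(15,30,40): 15+30 > 40 → valid
(37,37,71): 37+37 > 71 → valid
(3,25,27): 3+25 > 27 → valid
(9,14,29): 9+14 ≤ 29 → not valid
(19,39,54): 19+39 > 54 → valid
5 of the 8 triples form a triangle.

5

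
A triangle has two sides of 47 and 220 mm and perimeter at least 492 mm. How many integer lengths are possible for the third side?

Triangle inequality: 173 < x < 267. Perimeter ≥ 492 gives x ≥ 492 − 47 − 220 = 225.
So 225 ≤ x < 267; integers 225 through 266: 42 values.

42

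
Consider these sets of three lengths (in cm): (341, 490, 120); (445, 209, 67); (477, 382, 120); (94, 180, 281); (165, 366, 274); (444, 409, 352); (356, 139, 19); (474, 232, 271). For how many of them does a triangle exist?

4

(120,341,490): 120+341 ≤ 490 → not valid
(67,209,445): 67+209 ≤ 445 → not valid
(120,382,477): 120+382 > 477 → valid
(94,180,281): 94+180 ≤ 281 → not valid
(165,274,366): 165+274 > 366 → valid
(352,409,444): 352+409 > 444 → valid
(19,139,356): 19+139 ≤ 356 → not valid
(232,271,474): 232+271 > 474 → valid
4 of the 8 triples form a triangle.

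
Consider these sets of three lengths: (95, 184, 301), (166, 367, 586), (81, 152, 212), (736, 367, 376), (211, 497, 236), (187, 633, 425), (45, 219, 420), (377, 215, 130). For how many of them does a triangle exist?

(95,184,301): 95+184 ≤ 301 → not valid
(166,367,586): 166+367 ≤ 586 → not valid
(81,152,212): 81+152 > 212 → valid
(367,376,736): 367+376 > 736 → valid
(211,236,497): 211+236 ≤ 497 → not valid
(187,425,633): 187+425 ≤ 633 → not valid
(45,219,420): 45+219 ≤ 420 → not valid
(130,215,377): 130+215 ≤ 377 → not valid
2 of the 8 triples form a triangle.

2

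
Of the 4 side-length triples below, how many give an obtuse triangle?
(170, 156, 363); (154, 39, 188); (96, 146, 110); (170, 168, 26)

(170,156,363): 156+170 ≤ 363, not a triangle
(154,39,188): 39²+154² = 25237 < 35344 = 188² → obtuse
(96,146,110): 96²+110² = 21316 = 146² → right
(170,168,26): 26²+168² = 28900 = 170² → right
1 of the 4 is obtuse.

1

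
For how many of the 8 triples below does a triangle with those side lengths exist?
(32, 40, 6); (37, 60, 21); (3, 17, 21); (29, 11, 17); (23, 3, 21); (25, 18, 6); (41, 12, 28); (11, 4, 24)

1

(6,32,40): 6+32 ≤ 40 → not valid
(21,37,60): 21+37 ≤ 60 → not valid
(3,17,21): 3+17 ≤ 21 → not valid
(11,17,29): 11+17 ≤ 29 → not valid
(3,21,23): 3+21 > 23 → valid
(6,18,25): 6+18 ≤ 25 → not valid
(12,28,41): 12+28 ≤ 41 → not valid
(4,11,24): 4+11 ≤ 24 → not valid
1 of the 8 triples forms a triangle.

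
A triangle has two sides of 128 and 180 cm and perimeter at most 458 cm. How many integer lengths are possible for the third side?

98

Triangle inequality: 52 < x < 308. Perimeter ≤ 458 gives x ≤ 458 − 128 − 180 = 150.
So 52 < x ≤ 150; integers 53 through 150: 98 values.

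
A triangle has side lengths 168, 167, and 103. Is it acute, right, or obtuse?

acute

Compare the square of the longest side to the sum of squares of the other two: 103² + 167² = 38498 > 28224 = 168².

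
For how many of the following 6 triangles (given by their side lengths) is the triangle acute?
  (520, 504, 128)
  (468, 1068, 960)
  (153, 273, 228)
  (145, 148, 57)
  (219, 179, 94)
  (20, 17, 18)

(520,504,128): 128²+504² = 270400 = 520² → right
(468,1068,960): 468²+960² = 1140624 = 1068² → right
(153,273,228): 153²+228² = 75393 > 74529 = 273² → acute
(145,148,57): 57²+145² = 24274 > 21904 = 148² → acute
(219,179,94): 94²+179² = 40877 < 47961 = 219² → obtuse
(20,17,18): 17²+18² = 613 > 400 = 20² → acute
3 of the 6 are acute.

3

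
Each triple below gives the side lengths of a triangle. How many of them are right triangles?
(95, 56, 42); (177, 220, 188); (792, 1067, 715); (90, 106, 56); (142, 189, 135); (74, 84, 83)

2

(95,56,42): 42²+56² = 4900 < 9025 = 95² → obtuse
(177,220,188): 177²+188² = 66673 > 48400 = 220² → acute
(792,1067,715): 715²+792² = 1138489 = 1067² → right
(90,106,56): 56²+90² = 11236 = 106² → right
(142,189,135): 135²+142² = 38389 > 35721 = 189² → acute
(74,84,83): 74²+83² = 12365 > 7056 = 84² → acute
2 of the 6 are right.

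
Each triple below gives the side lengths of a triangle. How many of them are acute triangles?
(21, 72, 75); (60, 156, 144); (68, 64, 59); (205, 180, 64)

1

(21,72,75): 21²+72² = 5625 = 75² → right
(60,156,144): 60²+144² = 24336 = 156² → right
(68,64,59): 59²+64² = 7577 > 4624 = 68² → acute
(205,180,64): 64²+180² = 36496 < 42025 = 205² → obtuse
1 of the 4 is acute.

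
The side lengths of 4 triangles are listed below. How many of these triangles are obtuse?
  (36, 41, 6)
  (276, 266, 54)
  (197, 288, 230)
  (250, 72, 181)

(36,41,6): 6²+36² = 1332 < 1681 = 41² → obtuse
(276,266,54): 54²+266² = 73672 < 76176 = 276² → obtuse
(197,288,230): 197²+230² = 91709 > 82944 = 288² → acute
(250,72,181): 72²+181² = 37945 < 62500 = 250² → obtuse
3 of the 4 are obtuse.

3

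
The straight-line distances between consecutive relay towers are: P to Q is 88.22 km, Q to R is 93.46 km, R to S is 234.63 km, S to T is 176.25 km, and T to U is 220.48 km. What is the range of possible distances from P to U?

0 ≤ PU ≤ 813.04 km

The maximum is all hops collinear in one direction: 88.22 + 93.46 + 234.63 + 176.25 + 220.48 = 813.04.
The longest hop is 234.63; the others sum to 578.41. Since 234.63 ≤ 578.41, the path can fold back on itself completely, so the minimum distance is 0.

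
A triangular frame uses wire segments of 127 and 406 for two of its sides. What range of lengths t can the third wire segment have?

By the triangle inequality, t must be less than 127 + 406 = 533 and greater than |127 − 406| = 279.

279 < t < 533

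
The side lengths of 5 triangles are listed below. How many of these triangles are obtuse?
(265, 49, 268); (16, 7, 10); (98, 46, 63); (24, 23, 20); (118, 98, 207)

(265,49,268): 49²+265² = 72626 > 71824 = 268² → acute
(16,7,10): 7²+10² = 149 < 256 = 16² → obtuse
(98,46,63): 46²+63² = 6085 < 9604 = 98² → obtuse
(24,23,20): 20²+23² = 929 > 576 = 24² → acute
(118,98,207): 98²+118² = 23528 < 42849 = 207² → obtuse
3 of the 5 are obtuse.

3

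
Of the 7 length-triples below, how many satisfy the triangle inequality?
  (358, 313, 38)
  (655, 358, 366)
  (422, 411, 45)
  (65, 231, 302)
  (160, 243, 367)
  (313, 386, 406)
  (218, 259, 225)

(38,313,358): 38+313 ≤ 358 → not valid
(358,366,655): 358+366 > 655 → valid
(45,411,422): 45+411 > 422 → valid
(65,231,302): 65+231 ≤ 302 → not valid
(160,243,367): 160+243 > 367 → valid
(313,386,406): 313+386 > 406 → valid
(218,225,259): 218+225 > 259 → valid
5 of the 7 triples form a triangle.

5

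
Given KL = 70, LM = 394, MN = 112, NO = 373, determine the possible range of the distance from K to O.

0 ≤ KO ≤ 949

The maximum is all hops collinear in one direction: 70 + 394 + 112 + 373 = 949.
The longest hop is 394; the others sum to 555. Since 394 ≤ 555, the path can fold back on itself completely, so the minimum distance is 0.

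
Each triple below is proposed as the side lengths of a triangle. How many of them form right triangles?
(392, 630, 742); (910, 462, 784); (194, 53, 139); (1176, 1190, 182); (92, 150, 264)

3

(392,630,742): 392²+630² = 550564 = 742² → right
(910,462,784): 462²+784² = 828100 = 910² → right
(194,53,139): 53+139 ≤ 194, not a triangle
(1176,1190,182): 182²+1176² = 1416100 = 1190² → right
(92,150,264): 92+150 ≤ 264, not a triangle
3 of the 5 are right.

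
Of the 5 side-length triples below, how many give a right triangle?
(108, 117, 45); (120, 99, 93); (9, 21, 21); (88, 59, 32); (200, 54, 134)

(108,117,45): 45²+108² = 13689 = 117² → right
(120,99,93): 93²+99² = 18450 > 14400 = 120² → acute
(9,21,21): 9²+21² = 522 > 441 = 21² → acute
(88,59,32): 32²+59² = 4505 < 7744 = 88² → obtuse
(200,54,134): 54+134 ≤ 200, not a triangle
1 of the 5 is right.

1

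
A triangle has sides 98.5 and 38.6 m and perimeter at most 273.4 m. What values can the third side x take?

59.9 < x ≤ 136.3

Triangle inequality alone gives 59.9 < x < 137.1.
The perimeter condition gives x ≤ 273.4 − 98.5 − 38.6 = 136.3.
Intersecting the two: 59.9 < x ≤ 136.3.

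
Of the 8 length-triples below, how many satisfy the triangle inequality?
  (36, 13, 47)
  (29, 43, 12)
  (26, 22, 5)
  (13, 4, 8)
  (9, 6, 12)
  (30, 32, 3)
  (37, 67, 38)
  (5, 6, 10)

(13,36,47): 13+36 > 47 → valid
(12,29,43): 12+29 ≤ 43 → not valid
(5,22,26): 5+22 > 26 → valid
(4,8,13): 4+8 ≤ 13 → not valid
(6,9,12): 6+9 > 12 → valid
(3,30,32): 3+30 > 32 → valid
(37,38,67): 37+38 > 67 → valid
(5,6,10): 5+6 > 10 → valid
6 of the 8 triples form a triangle.

6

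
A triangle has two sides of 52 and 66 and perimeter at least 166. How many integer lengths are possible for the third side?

70

Triangle inequality: 14 < x < 118. Perimeter ≥ 166 gives x ≥ 166 − 52 − 66 = 48.
So 48 ≤ x < 118; integers 48 through 117: 70 values.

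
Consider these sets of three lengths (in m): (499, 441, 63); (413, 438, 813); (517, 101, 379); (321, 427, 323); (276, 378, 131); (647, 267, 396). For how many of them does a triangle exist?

5

(63,441,499): 63+441 > 499 → valid
(413,438,813): 413+438 > 813 → valid
(101,379,517): 101+379 ≤ 517 → not valid
(321,323,427): 321+323 > 427 → valid
(131,276,378): 131+276 > 378 → valid
(267,396,647): 267+396 > 647 → valid
5 of the 6 triples form a triangle.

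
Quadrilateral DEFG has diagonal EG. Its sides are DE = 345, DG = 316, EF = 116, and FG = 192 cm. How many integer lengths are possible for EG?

From triangle DEG: 29 < EG < 661.
From triangle FEG: 76 < EG < 308.
Intersection: 76 < EG < 308, so integers 77 through 307: 231 values.

231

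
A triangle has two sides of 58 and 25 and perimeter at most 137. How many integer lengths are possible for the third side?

21

Triangle inequality: 33 < x < 83. Perimeter ≤ 137 gives x ≤ 137 − 58 − 25 = 54.
So 33 < x ≤ 54; integers 34 through 54: 21 values.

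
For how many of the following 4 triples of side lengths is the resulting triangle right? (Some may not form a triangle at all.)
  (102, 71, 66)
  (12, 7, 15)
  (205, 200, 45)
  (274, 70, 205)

1

(102,71,66): 66²+71² = 9397 < 10404 = 102² → obtuse
(12,7,15): 7²+12² = 193 < 225 = 15² → obtuse
(205,200,45): 45²+200² = 42025 = 205² → right
(274,70,205): 70²+205² = 46925 < 75076 = 274² → obtuse
1 of the 4 is right.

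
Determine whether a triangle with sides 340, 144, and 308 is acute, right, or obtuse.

right

Compare the square of the longest side to the sum of squares of the other two: 144² + 308² = 115600 = 340².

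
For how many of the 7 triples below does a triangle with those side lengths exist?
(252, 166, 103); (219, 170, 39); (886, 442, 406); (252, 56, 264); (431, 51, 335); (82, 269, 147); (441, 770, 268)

(103,166,252): 103+166 > 252 → valid
(39,170,219): 39+170 ≤ 219 → not valid
(406,442,886): 406+442 ≤ 886 → not valid
(56,252,264): 56+252 > 264 → valid
(51,335,431): 51+335 ≤ 431 → not valid
(82,147,269): 82+147 ≤ 269 → not valid
(268,441,770): 268+441 ≤ 770 → not valid
2 of the 7 triples form a triangle.

2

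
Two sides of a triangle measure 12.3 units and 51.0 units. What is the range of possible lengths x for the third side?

By the triangle inequality, x must be less than 12.3 + 51.0 = 63.3 and greater than |12.3 − 51.0| = 38.7.

38.7 < x < 63.3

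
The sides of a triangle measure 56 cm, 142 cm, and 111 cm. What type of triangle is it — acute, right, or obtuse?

Compare the square of the longest side to the sum of squares of the other two: 56² + 111² = 15457 < 20164 = 142².

obtuse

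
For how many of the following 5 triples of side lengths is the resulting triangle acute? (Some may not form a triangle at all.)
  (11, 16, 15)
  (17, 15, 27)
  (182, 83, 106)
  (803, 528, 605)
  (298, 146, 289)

(11,16,15): 11²+15² = 346 > 256 = 16² → acute
(17,15,27): 15²+17² = 514 < 729 = 27² → obtuse
(182,83,106): 83²+106² = 18125 < 33124 = 182² → obtuse
(803,528,605): 528²+605² = 644809 = 803² → right
(298,146,289): 146²+289² = 104837 > 88804 = 298² → acute
2 of the 5 are acute.

2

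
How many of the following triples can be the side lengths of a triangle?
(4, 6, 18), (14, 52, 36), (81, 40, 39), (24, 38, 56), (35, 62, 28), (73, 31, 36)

(4,6,18): 4+6 ≤ 18 → not valid
(14,36,52): 14+36 ≤ 52 → not valid
(39,40,81): 39+40 ≤ 81 → not valid
(24,38,56): 24+38 > 56 → valid
(28,35,62): 28+35 > 62 → valid
(31,36,73): 31+36 ≤ 73 → not valid
2 of the 6 triples form a triangle.

2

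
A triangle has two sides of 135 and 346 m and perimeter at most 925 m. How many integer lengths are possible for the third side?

Triangle inequality: 211 < x < 481. Perimeter ≤ 925 gives x ≤ 925 − 135 − 346 = 444.
So 211 < x ≤ 444; integers 212 through 444: 233 values.

233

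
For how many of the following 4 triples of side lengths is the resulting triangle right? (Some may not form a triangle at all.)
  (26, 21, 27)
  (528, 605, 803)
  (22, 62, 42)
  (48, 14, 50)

2

(26,21,27): 21²+26² = 1117 > 729 = 27² → acute
(528,605,803): 528²+605² = 644809 = 803² → right
(22,62,42): 22²+42² = 2248 < 3844 = 62² → obtuse
(48,14,50): 14²+48² = 2500 = 50² → right
2 of the 4 are right.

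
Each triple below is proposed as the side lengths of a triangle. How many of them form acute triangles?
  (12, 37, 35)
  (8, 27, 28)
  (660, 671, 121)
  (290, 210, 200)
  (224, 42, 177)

(12,37,35): 12²+35² = 1369 = 37² → right
(8,27,28): 8²+27² = 793 > 784 = 28² → acute
(660,671,121): 121²+660² = 450241 = 671² → right
(290,210,200): 200²+210² = 84100 = 290² → right
(224,42,177): 42+177 ≤ 224, not a triangle
1 of the 5 is acute.

1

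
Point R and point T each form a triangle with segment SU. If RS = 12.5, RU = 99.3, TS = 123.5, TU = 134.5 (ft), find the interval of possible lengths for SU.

86.8 < SU < 111.8

From triangle RSU: |12.5 − 99.3| < SU < 12.5 + 99.3, i.e. 86.8 < SU < 111.8.
From triangle TSU: 11.0 < SU < 258.0.
Both must hold, so SU lies in the intersection.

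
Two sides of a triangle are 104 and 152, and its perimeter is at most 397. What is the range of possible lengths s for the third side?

48 < s ≤ 141

Triangle inequality alone gives 48 < s < 256.
The perimeter condition gives s ≤ 397 − 104 − 152 = 141.
Intersecting the two: 48 < s ≤ 141.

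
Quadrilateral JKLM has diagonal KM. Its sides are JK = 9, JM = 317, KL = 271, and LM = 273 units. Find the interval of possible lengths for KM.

From triangle JKM: |9 − 317| < KM < 9 + 317, i.e. 308 < KM < 326.
From triangle LKM: 2 < KM < 544.
Both must hold, so KM lies in the intersection.

308 < KM < 326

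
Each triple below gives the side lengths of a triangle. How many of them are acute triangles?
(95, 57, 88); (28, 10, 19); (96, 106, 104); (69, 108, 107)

(95,57,88): 57²+88² = 10993 > 9025 = 95² → acute
(28,10,19): 10²+19² = 461 < 784 = 28² → obtuse
(96,106,104): 96²+104² = 20032 > 11236 = 106² → acute
(69,108,107): 69²+107² = 16210 > 11664 = 108² → acute
3 of the 4 are acute.

3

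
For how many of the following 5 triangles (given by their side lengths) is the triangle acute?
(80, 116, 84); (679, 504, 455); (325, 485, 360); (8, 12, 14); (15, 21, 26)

(80,116,84): 80²+84² = 13456 = 116² → right
(679,504,455): 455²+504² = 461041 = 679² → right
(325,485,360): 325²+360² = 235225 = 485² → right
(8,12,14): 8²+12² = 208 > 196 = 14² → acute
(15,21,26): 15²+21² = 666 < 676 = 26² → obtuse
1 of the 5 is acute.

1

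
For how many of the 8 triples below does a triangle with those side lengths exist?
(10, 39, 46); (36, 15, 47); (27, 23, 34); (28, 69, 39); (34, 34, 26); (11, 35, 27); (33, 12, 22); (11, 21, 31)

7

(10,39,46): 10+39 > 46 → valid
(15,36,47): 15+36 > 47 → valid
(23,27,34): 23+27 > 34 → valid
(28,39,69): 28+39 ≤ 69 → not valid
(26,34,34): 26+34 > 34 → valid
(11,27,35): 11+27 > 35 → valid
(12,22,33): 12+22 > 33 → valid
(11,21,31): 11+21 > 31 → valid
7 of the 8 triples form a triangle.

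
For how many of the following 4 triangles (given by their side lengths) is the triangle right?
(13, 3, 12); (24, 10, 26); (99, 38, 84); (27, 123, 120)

(13,3,12): 3²+12² = 153 < 169 = 13² → obtuse
(24,10,26): 10²+24² = 676 = 26² → right
(99,38,84): 38²+84² = 8500 < 9801 = 99² → obtuse
(27,123,120): 27²+120² = 15129 = 123² → right
2 of the 4 are right.

2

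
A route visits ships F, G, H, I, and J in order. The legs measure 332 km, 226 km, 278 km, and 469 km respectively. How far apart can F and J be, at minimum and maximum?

0 ≤ FJ ≤ 1305 km

The maximum is all hops collinear in one direction: 332 + 226 + 278 + 469 = 1305.
The longest hop is 469; the others sum to 836. Since 469 ≤ 836, the path can fold back on itself completely, so the minimum distance is 0.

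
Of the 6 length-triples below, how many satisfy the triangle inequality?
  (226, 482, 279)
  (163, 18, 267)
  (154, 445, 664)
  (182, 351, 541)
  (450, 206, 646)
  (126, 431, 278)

(226,279,482): 226+279 > 482 → valid
(18,163,267): 18+163 ≤ 267 → not valid
(154,445,664): 154+445 ≤ 664 → not valid
(182,351,541): 182+351 ≤ 541 → not valid
(206,450,646): 206+450 > 646 → valid
(126,278,431): 126+278 ≤ 431 → not valid
2 of the 6 triples form a triangle.

2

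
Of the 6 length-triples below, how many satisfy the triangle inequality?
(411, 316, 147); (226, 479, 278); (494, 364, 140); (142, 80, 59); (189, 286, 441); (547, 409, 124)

(147,316,411): 147+316 > 411 → valid
(226,278,479): 226+278 > 479 → valid
(140,364,494): 140+364 > 494 → valid
(59,80,142): 59+80 ≤ 142 → not valid
(189,286,441): 189+286 > 441 → valid
(124,409,547): 124+409 ≤ 547 → not valid
4 of the 6 triples form a triangle.

4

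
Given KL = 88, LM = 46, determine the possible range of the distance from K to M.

42 ≤ KM ≤ 134

By the triangle inequality, |88 − 46| ≤ KM ≤ 88 + 46.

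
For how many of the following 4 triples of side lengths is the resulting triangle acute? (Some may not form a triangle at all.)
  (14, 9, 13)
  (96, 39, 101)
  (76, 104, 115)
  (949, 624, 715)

(14,9,13): 9²+13² = 250 > 196 = 14² → acute
(96,39,101): 39²+96² = 10737 > 10201 = 101² → acute
(76,104,115): 76²+104² = 16592 > 13225 = 115² → acute
(949,624,715): 624²+715² = 900601 = 949² → right
3 of the 4 are acute.

3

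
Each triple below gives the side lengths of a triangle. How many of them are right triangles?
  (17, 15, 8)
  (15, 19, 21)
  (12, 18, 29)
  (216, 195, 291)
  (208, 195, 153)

(17,15,8): 8²+15² = 289 = 17² → right
(15,19,21): 15²+19² = 586 > 441 = 21² → acute
(12,18,29): 12²+18² = 468 < 841 = 29² → obtuse
(216,195,291): 195²+216² = 84681 = 291² → right
(208,195,153): 153²+195² = 61434 > 43264 = 208² → acute
2 of the 5 are right.

2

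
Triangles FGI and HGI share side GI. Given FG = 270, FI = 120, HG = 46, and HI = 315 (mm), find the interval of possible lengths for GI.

From triangle FGI: |270 − 120| < GI < 270 + 120, i.e. 150 < GI < 390.
From triangle HGI: 269 < GI < 361.
Both must hold, so GI lies in the intersection.

269 < GI < 361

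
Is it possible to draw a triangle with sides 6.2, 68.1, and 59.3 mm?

The longest side is 68.1, but the other two sum to only 65.5.
65.5 < 68.1, so the triangle inequality fails.

No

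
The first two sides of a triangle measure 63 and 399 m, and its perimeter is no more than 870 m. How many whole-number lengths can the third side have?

72

Triangle inequality: 336 < x < 462. Perimeter ≤ 870 gives x ≤ 870 − 63 − 399 = 408.
So 336 < x ≤ 408; integers 337 through 408: 72 values.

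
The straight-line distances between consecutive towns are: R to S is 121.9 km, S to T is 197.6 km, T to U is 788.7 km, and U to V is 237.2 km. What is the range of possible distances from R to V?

The maximum is all hops collinear in one direction: 121.9 + 197.6 + 788.7 + 237.2 = 1345.4.
The longest hop is 788.7; the others sum to 556.7. Folding the others back against it leaves at least 788.7 − 556.7 = 232.0.

232.0 ≤ RV ≤ 1345.4 km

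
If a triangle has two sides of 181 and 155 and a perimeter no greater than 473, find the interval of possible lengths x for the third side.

Triangle inequality alone gives 26 < x < 336.
The perimeter condition gives x ≤ 473 − 181 − 155 = 137.
Intersecting the two: 26 < x ≤ 137.

26 < x ≤ 137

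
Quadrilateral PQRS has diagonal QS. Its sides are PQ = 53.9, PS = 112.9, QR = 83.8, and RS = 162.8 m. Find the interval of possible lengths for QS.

From triangle PQS: |53.9 − 112.9| < QS < 53.9 + 112.9, i.e. 59.0 < QS < 166.8.
From triangle RQS: 79.0 < QS < 246.6.
Both must hold, so QS lies in the intersection.

79.0 < QS < 166.8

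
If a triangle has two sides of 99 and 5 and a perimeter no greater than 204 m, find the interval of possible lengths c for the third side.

Triangle inequality alone gives 94 < c < 104.
The perimeter condition gives c ≤ 204 − 99 − 5 = 100.
Intersecting the two: 94 < c ≤ 100.

94 < c ≤ 100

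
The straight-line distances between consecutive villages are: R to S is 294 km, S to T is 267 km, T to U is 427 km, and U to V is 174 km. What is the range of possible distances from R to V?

0 ≤ RV ≤ 1162 km

The maximum is all hops collinear in one direction: 294 + 267 + 427 + 174 = 1162.
The longest hop is 427; the others sum to 735. Since 427 ≤ 735, the path can fold back on itself completely, so the minimum distance is 0.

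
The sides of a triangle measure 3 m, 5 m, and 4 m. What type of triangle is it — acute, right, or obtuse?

right

Compare the square of the longest side to the sum of squares of the other two: 3² + 4² = 25 = 5².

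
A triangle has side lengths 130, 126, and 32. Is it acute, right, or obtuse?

right

Compare the square of the longest side to the sum of squares of the other two: 32² + 126² = 16900 = 130².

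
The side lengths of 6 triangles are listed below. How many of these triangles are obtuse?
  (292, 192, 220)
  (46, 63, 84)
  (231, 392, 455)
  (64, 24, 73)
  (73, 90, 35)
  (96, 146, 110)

(292,192,220): 192²+220² = 85264 = 292² → right
(46,63,84): 46²+63² = 6085 < 7056 = 84² → obtuse
(231,392,455): 231²+392² = 207025 = 455² → right
(64,24,73): 24²+64² = 4672 < 5329 = 73² → obtuse
(73,90,35): 35²+73² = 6554 < 8100 = 90² → obtuse
(96,146,110): 96²+110² = 21316 = 146² → right
3 of the 6 are obtuse.

3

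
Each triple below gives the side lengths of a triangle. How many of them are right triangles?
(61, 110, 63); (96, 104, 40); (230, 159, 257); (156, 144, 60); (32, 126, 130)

3

(61,110,63): 61²+63² = 7690 < 12100 = 110² → obtuse
(96,104,40): 40²+96² = 10816 = 104² → right
(230,159,257): 159²+230² = 78181 > 66049 = 257² → acute
(156,144,60): 60²+144² = 24336 = 156² → right
(32,126,130): 32²+126² = 16900 = 130² → right
3 of the 5 are right.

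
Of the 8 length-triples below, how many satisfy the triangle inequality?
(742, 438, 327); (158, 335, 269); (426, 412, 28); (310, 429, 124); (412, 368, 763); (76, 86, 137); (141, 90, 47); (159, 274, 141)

(327,438,742): 327+438 > 742 → valid
(158,269,335): 158+269 > 335 → valid
(28,412,426): 28+412 > 426 → valid
(124,310,429): 124+310 > 429 → valid
(368,412,763): 368+412 > 763 → valid
(76,86,137): 76+86 > 137 → valid
(47,90,141): 47+90 ≤ 141 → not valid
(141,159,274): 141+159 > 274 → valid
7 of the 8 triples form a triangle.

7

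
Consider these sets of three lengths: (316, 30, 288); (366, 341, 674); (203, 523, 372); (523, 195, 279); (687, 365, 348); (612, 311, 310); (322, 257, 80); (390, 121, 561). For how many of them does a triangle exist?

6

(30,288,316): 30+288 > 316 → valid
(341,366,674): 341+366 > 674 → valid
(203,372,523): 203+372 > 523 → valid
(195,279,523): 195+279 ≤ 523 → not valid
(348,365,687): 348+365 > 687 → valid
(310,311,612): 310+311 > 612 → valid
(80,257,322): 80+257 > 322 → valid
(121,390,561): 121+390 ≤ 561 → not valid
6 of the 8 triples form a triangle.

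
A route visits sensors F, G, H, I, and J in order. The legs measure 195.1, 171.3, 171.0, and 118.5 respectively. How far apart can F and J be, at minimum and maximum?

0 ≤ FJ ≤ 655.9

The maximum is all hops collinear in one direction: 195.1 + 171.3 + 171.0 + 118.5 = 655.9.
The longest hop is 195.1; the others sum to 460.8. Since 195.1 ≤ 460.8, the path can fold back on itself completely, so the minimum distance is 0.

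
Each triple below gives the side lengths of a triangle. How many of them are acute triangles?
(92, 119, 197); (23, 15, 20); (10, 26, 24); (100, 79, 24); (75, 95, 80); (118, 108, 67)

3

(92,119,197): 92²+119² = 22625 < 38809 = 197² → obtuse
(23,15,20): 15²+20² = 625 > 529 = 23² → acute
(10,26,24): 10²+24² = 676 = 26² → right
(100,79,24): 24²+79² = 6817 < 10000 = 100² → obtuse
(75,95,80): 75²+80² = 12025 > 9025 = 95² → acute
(118,108,67): 67²+108² = 16153 > 13924 = 118² → acute
3 of the 6 are acute.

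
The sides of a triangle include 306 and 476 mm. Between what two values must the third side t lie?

By the triangle inequality, t must be less than 306 + 476 = 782 and greater than |306 − 476| = 170.

170 < t < 782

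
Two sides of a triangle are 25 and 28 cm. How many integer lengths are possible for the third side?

The third side lies in the open interval (3, 53).
Integers from 4 to 52 inclusive: 52 − 4 + 1 = 49.

49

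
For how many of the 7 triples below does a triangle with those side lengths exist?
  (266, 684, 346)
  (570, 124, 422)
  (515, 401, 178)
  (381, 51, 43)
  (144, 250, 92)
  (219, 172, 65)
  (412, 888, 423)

2

(266,346,684): 266+346 ≤ 684 → not valid
(124,422,570): 124+422 ≤ 570 → not valid
(178,401,515): 178+401 > 515 → valid
(43,51,381): 43+51 ≤ 381 → not valid
(92,144,250): 92+144 ≤ 250 → not valid
(65,172,219): 65+172 > 219 → valid
(412,423,888): 412+423 ≤ 888 → not valid
2 of the 7 triples form a triangle.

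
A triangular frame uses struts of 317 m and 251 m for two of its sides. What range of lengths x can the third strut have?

66 < x < 568 (m)

By the triangle inequality, x must be less than 317 + 251 = 568 and greater than |317 − 251| = 66.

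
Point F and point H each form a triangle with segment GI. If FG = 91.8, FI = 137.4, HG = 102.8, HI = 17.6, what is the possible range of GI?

85.2 < GI < 120.4

From triangle FGI: |91.8 − 137.4| < GI < 91.8 + 137.4, i.e. 45.6 < GI < 229.2.
From triangle HGI: 85.2 < GI < 120.4.
Both must hold, so GI lies in the intersection.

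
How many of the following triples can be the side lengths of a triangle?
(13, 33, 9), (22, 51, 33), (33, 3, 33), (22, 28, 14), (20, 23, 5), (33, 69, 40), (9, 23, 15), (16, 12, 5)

(9,13,33): 9+13 ≤ 33 → not valid
(22,33,51): 22+33 > 51 → valid
(3,33,33): 3+33 > 33 → valid
(14,22,28): 14+22 > 28 → valid
(5,20,23): 5+20 > 23 → valid
(33,40,69): 33+40 > 69 → valid
(9,15,23): 9+15 > 23 → valid
(5,12,16): 5+12 > 16 → valid
7 of the 8 triples form a triangle.

7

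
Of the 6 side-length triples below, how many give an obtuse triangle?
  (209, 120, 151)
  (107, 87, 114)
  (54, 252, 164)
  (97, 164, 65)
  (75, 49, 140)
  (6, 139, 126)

(209,120,151): 120²+151² = 37201 < 43681 = 209² → obtuse
(107,87,114): 87²+107² = 19018 > 12996 = 114² → acute
(54,252,164): 54+164 ≤ 252, not a triangle
(97,164,65): 65+97 ≤ 164, not a triangle
(75,49,140): 49+75 ≤ 140, not a triangle
(6,139,126): 6+126 ≤ 139, not a triangle
1 of the 6 is obtuse.

1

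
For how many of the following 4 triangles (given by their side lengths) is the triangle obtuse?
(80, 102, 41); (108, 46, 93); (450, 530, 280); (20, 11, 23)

(80,102,41): 41²+80² = 8081 < 10404 = 102² → obtuse
(108,46,93): 46²+93² = 10765 < 11664 = 108² → obtuse
(450,530,280): 280²+450² = 280900 = 530² → right
(20,11,23): 11²+20² = 521 < 529 = 23² → obtuse
3 of the 4 are obtuse.

3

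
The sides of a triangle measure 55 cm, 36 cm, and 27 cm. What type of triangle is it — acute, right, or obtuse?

Compare the square of the longest side to the sum of squares of the other two: 27² + 36² = 2025 < 3025 = 55².

obtuse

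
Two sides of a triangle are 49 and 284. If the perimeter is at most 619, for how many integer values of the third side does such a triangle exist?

Triangle inequality: 235 < x < 333. Perimeter ≤ 619 gives x ≤ 619 − 49 − 284 = 286.
So 235 < x ≤ 286; integers 236 through 286: 51 values.

51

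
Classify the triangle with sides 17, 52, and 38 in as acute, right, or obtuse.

Compare the square of the longest side to the sum of squares of the other two: 17² + 38² = 1733 < 2704 = 52².

obtuse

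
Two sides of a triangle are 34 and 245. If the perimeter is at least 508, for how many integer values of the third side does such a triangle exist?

50

Triangle inequality: 211 < x < 279. Perimeter ≥ 508 gives x ≥ 508 − 34 − 245 = 229.
So 229 ≤ x < 279; integers 229 through 278: 50 values.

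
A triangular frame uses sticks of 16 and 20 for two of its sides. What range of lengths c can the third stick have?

4 < c < 36

By the triangle inequality, c must be less than 16 + 20 = 36 and greater than |16 − 20| = 4.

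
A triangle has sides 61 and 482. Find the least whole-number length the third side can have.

422

The third side must be strictly greater than |61 − 482| = 421.
The smallest integer above 421 is 422.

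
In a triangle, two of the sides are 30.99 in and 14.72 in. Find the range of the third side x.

16.27 < x < 45.71 (in)

By the triangle inequality, x must be less than 30.99 + 14.72 = 45.71 and greater than |30.99 − 14.72| = 16.27.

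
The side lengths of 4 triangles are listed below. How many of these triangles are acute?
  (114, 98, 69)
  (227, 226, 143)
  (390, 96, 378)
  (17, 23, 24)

(114,98,69): 69²+98² = 14365 > 12996 = 114² → acute
(227,226,143): 143²+226² = 71525 > 51529 = 227² → acute
(390,96,378): 96²+378² = 152100 = 390² → right
(17,23,24): 17²+23² = 818 > 576 = 24² → acute
3 of the 4 are acute.

3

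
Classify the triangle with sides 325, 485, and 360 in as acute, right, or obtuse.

right

Compare the square of the longest side to the sum of squares of the other two: 325² + 360² = 235225 = 485².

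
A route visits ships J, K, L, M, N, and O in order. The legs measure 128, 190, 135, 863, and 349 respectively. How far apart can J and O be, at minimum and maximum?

61 ≤ JO ≤ 1665

The maximum is all hops collinear in one direction: 128 + 190 + 135 + 863 + 349 = 1665.
The longest hop is 863; the others sum to 802. Folding the others back against it leaves at least 863 − 802 = 61.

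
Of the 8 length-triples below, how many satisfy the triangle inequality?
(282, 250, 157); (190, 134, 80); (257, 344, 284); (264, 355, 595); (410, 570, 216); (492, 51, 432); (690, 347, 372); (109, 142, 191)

(157,250,282): 157+250 > 282 → valid
(80,134,190): 80+134 > 190 → valid
(257,284,344): 257+284 > 344 → valid
(264,355,595): 264+355 > 595 → valid
(216,410,570): 216+410 > 570 → valid
(51,432,492): 51+432 ≤ 492 → not valid
(347,372,690): 347+372 > 690 → valid
(109,142,191): 109+142 > 191 → valid
7 of the 8 triples form a triangle.

7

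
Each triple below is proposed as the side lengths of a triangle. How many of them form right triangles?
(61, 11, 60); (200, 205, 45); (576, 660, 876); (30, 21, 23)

3

(61,11,60): 11²+60² = 3721 = 61² → right
(200,205,45): 45²+200² = 42025 = 205² → right
(576,660,876): 576²+660² = 767376 = 876² → right
(30,21,23): 21²+23² = 970 > 900 = 30² → acute
3 of the 4 are right.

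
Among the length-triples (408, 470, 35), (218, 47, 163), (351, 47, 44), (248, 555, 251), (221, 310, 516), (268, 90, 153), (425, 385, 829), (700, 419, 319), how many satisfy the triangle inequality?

2

(35,408,470): 35+408 ≤ 470 → not valid
(47,163,218): 47+163 ≤ 218 → not valid
(44,47,351): 44+47 ≤ 351 → not valid
(248,251,555): 248+251 ≤ 555 → not valid
(221,310,516): 221+310 > 516 → valid
(90,153,268): 90+153 ≤ 268 → not valid
(385,425,829): 385+425 ≤ 829 → not valid
(319,419,700): 319+419 > 700 → valid
2 of the 8 triples form a triangle.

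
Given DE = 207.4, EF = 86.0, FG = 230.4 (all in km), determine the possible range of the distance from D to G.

0 ≤ DG ≤ 523.8 km

The maximum is all hops collinear in one direction: 207.4 + 86.0 + 230.4 = 523.8.
The longest hop is 230.4; the others sum to 293.4. Since 230.4 ≤ 293.4, the path can fold back on itself completely, so the minimum distance is 0.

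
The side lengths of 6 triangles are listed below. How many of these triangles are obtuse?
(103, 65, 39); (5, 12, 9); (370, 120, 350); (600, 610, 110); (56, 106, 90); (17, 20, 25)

2

(103,65,39): 39²+65² = 5746 < 10609 = 103² → obtuse
(5,12,9): 5²+9² = 106 < 144 = 12² → obtuse
(370,120,350): 120²+350² = 136900 = 370² → right
(600,610,110): 110²+600² = 372100 = 610² → right
(56,106,90): 56²+90² = 11236 = 106² → right
(17,20,25): 17²+20² = 689 > 625 = 25² → acute
2 of the 6 are obtuse.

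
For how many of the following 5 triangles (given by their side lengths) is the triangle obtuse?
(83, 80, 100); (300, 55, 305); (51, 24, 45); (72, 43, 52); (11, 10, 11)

(83,80,100): 80²+83² = 13289 > 10000 = 100² → acute
(300,55,305): 55²+300² = 93025 = 305² → right
(51,24,45): 24²+45² = 2601 = 51² → right
(72,43,52): 43²+52² = 4553 < 5184 = 72² → obtuse
(11,10,11): 10²+11² = 221 > 121 = 11² → acute
1 of the 5 is obtuse.

1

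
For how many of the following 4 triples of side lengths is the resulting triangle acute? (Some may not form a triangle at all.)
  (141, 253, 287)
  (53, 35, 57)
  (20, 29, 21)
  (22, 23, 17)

(141,253,287): 141²+253² = 83890 > 82369 = 287² → acute
(53,35,57): 35²+53² = 4034 > 3249 = 57² → acute
(20,29,21): 20²+21² = 841 = 29² → right
(22,23,17): 17²+22² = 773 > 529 = 23² → acute
3 of the 4 are acute.

3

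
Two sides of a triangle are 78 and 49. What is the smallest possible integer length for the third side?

30

The third side must be strictly greater than |78 − 49| = 29.
The smallest integer above 29 is 30.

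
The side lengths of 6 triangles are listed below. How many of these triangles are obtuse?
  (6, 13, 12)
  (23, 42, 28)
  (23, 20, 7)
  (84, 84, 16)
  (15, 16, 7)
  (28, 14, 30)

2

(6,13,12): 6²+12² = 180 > 169 = 13² → acute
(23,42,28): 23²+28² = 1313 < 1764 = 42² → obtuse
(23,20,7): 7²+20² = 449 < 529 = 23² → obtuse
(84,84,16): 16²+84² = 7312 > 7056 = 84² → acute
(15,16,7): 7²+15² = 274 > 256 = 16² → acute
(28,14,30): 14²+28² = 980 > 900 = 30² → acute
2 of the 6 are obtuse.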